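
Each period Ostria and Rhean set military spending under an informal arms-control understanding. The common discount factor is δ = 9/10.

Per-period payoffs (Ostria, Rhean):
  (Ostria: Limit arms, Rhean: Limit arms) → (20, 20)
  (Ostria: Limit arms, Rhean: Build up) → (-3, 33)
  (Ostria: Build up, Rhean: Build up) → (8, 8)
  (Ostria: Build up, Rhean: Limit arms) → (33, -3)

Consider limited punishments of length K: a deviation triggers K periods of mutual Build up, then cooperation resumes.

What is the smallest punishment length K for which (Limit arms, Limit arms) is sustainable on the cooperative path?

IC: δ(1−δ^K)/(1−δ) ≥ (33−20)/(20−8) = 13/12.
With δ = 9/10: need 1 − δ^K ≥ 13/12·(1−9/10)/(9/10), i.e. δ^K ≤ 0.8796.
Since (9/10)^1 = 0.9000 and (9/10)^2 = 0.8100, the smallest such K is 2.

2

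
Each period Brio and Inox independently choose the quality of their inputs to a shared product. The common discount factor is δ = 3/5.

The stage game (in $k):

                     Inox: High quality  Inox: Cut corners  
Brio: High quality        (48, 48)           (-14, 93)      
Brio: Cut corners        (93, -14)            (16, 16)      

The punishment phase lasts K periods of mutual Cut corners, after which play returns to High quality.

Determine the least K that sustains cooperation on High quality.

No profitable deviation requires (48−16)(δ+…+δ^K) ≥ 93−48, i.e. δ+…+δ^K ≥ 45/32 ≈ 1.4062.
With δ = 3/5, the partial sums are K=1: 0.6000, K=2: 0.9600, K=3: 1.1760, K=4: 1.3056, K=5: 1.3834, K=6: 1.4300.
K = 6 is the first length at which the sum reaches 1.4062.

6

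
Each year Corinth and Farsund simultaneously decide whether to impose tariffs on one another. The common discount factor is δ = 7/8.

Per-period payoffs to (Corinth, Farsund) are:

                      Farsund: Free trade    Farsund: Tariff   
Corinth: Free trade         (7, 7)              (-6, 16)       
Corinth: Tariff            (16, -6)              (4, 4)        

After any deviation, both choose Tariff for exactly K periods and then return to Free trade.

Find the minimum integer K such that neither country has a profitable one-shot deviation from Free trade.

5

No profitable deviation requires (7−4)(δ+…+δ^K) ≥ 16−7, i.e. δ+…+δ^K ≥ 3 ≈ 3.0000.
With δ = 7/8, the partial sums are K=1: 0.8750, K=2: 1.6406, K=3: 2.3105, K=4: 2.8967, K=5: 3.4096.
K = 5 is the first length at which the sum reaches 3.0000.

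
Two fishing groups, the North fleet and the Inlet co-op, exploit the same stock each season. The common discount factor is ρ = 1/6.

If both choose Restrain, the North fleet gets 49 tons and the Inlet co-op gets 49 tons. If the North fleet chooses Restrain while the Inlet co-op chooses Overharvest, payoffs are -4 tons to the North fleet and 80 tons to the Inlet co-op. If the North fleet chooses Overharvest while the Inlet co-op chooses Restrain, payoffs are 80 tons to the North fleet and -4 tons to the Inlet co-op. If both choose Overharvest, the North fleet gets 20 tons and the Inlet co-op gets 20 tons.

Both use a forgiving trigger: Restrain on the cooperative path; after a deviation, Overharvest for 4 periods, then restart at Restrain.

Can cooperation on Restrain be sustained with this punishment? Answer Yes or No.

No

A one-shot deviation gives 80 now, then 20 for 4 periods, then back to 49.
Gain from deviating: (80−49) today; loss: (49−20) in each of the next 4 periods.
No-deviation condition: (49−20)(ρ+…+ρ^4) ≥ 80−49, i.e. ρ+…+ρ^4 ≥ 31/29.
At ρ = 1/6: ρ+…+ρ^4 = 0.1998 < 1.0690.
So cooperation is not sustainable.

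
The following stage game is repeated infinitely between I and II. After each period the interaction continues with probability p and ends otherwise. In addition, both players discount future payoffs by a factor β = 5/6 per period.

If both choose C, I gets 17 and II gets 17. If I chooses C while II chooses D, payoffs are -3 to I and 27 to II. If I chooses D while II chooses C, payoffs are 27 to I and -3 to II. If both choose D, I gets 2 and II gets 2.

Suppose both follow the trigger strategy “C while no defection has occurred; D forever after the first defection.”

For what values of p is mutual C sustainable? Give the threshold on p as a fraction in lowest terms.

12/25

Expected continuation weight on next period's payoff is β·p = 5/6·p, which plays the role of the discount factor.
Cooperation requires 5/6·p ≥ (27−17)/(27−2) = 2/5, hence p ≥ 12/25.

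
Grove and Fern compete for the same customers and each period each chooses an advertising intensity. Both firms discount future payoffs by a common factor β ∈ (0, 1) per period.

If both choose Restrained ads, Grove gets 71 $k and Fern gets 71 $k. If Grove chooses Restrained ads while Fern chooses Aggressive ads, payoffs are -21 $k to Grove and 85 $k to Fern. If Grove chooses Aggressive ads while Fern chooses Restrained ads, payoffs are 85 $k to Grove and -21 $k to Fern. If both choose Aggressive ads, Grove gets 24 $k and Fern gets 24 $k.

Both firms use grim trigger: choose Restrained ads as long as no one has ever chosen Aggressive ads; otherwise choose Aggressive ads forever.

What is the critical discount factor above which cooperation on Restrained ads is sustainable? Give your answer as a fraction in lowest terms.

One-period gain from deviating is 85 − 71 = 14. The loss is 71 − 24 = 47 in every subsequent period, with present value 47·β/(1−β).
Deviation is unprofitable when 47·β/(1−β) ≥ 14, i.e. β/(1−β) ≥ 14/47.
Equivalently β ≥ 14/(14+47) = 14/61.

14/61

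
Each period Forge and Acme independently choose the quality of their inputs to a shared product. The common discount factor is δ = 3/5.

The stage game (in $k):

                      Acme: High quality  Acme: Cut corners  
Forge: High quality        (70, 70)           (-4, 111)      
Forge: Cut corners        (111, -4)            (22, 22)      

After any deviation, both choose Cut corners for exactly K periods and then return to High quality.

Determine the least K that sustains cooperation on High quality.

2

Need Σ_{k=1}^{K} δ^k ≥ (111−70)/(70−22) = 0.8542 at δ = 3/5.
At K = 1 the sum is 0.6000 < 0.8542; at K = 2 it is 0.9600 ≥ 0.8542.
So the minimum punishment length is K = 2.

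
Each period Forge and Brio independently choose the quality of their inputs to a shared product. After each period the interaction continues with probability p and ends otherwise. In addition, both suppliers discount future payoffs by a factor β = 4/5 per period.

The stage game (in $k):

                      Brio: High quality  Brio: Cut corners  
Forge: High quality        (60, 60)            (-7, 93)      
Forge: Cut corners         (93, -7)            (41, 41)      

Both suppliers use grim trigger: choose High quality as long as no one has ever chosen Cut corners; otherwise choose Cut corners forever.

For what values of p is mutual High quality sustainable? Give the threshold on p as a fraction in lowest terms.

Expected continuation weight on next period's payoff is β·p = 4/5·p, which plays the role of the discount factor.
Cooperation requires 4/5·p ≥ (93−60)/(93−41) = 33/52, hence p ≥ 165/208.

165/208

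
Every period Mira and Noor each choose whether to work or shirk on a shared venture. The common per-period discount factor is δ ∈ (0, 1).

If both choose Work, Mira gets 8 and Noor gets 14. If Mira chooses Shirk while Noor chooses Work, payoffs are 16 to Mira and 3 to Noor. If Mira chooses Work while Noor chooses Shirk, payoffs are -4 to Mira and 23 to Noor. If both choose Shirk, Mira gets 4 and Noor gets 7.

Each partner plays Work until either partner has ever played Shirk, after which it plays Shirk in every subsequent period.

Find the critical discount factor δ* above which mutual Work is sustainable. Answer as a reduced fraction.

2/3

Mira: cooperation gives 8 each period; deviation gives 16 once then 4 forever.
  8/(1−δ) ≥ 16 + 4δ/(1−δ) ⇒ δ ≥ 8/12 = 2/3.
Noor: cooperation gives 14 each period; deviation gives 23 once then 7 forever.
  δ ≥ 9/16.
Both must hold, so the binding constraint is Mira's: δ ≥ 2/3.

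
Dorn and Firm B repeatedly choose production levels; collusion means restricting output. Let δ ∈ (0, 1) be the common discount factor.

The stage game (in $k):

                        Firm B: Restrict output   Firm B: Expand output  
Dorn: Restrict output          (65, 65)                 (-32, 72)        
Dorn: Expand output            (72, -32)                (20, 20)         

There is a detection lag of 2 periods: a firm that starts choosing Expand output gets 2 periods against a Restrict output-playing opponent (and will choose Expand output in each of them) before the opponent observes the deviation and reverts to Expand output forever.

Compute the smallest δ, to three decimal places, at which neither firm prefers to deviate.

The best deviation is to choose Expand output for all 2 undetected periods, earning 72 each, then 20 forever once detected.
Deviation value: 72(1−δ^2)/(1−δ) + 20δ^2/(1−δ); cooperation value: 65/(1−δ).
IC: 65 ≥ 72(1−δ^2) + 20δ^2 = 72 − 52δ^2.
So δ^2 ≥ 7/52, giving δ ≥ (7/52)^(1/2) ≈ 0.367.

0.367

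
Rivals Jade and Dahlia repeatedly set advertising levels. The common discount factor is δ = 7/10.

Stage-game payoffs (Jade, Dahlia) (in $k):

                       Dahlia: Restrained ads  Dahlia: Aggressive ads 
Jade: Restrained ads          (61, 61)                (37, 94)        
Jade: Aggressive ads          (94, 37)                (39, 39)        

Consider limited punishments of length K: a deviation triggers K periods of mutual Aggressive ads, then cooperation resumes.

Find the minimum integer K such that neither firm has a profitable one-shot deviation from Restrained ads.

3

No profitable deviation requires (61−39)(δ+…+δ^K) ≥ 94−61, i.e. δ+…+δ^K ≥ 3/2 ≈ 1.5000.
With δ = 7/10, the partial sums are K=1: 0.7000, K=2: 1.1900, K=3: 1.5330.
K = 3 is the first length at which the sum reaches 1.5000.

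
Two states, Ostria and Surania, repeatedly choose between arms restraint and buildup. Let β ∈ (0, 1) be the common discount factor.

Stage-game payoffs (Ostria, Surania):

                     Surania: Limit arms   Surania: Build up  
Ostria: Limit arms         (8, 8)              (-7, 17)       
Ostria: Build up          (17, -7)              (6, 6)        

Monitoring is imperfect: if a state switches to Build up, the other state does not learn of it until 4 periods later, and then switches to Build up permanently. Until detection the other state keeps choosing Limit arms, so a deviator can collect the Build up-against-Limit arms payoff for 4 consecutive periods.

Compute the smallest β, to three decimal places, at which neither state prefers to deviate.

0.951

A deviator earns 17 for 4 periods, then 6 forever; cooperating earns 8 forever. Multiplying the IC by (1−β):
8 ≥ 17(1−β^4) + 6β^4, so 11·β^4 ≥ 9 and β^4 ≥ 9/11.
β ≥ (9/11)^(1/4) ≈ 0.951.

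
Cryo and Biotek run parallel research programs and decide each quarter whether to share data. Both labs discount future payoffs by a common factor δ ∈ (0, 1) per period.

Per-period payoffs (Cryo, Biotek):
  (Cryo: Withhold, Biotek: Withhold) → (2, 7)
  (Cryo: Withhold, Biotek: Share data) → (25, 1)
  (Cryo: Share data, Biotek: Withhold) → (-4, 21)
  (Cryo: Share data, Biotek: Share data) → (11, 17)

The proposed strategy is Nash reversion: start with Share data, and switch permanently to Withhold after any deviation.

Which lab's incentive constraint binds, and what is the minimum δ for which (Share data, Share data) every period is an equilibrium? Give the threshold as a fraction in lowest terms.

Cryo; δ ≥ 14/23

For Cryo: deviation gain 25−11 = 14, per-period punishment loss 11−2 = 9. IC gives δ ≥ 14/23.
For Biotek: gain 4, loss 10 per period, so δ ≥ 4/14 = 2/7.
The tighter constraint is Cryo's, so cooperation needs δ ≥ 14/23.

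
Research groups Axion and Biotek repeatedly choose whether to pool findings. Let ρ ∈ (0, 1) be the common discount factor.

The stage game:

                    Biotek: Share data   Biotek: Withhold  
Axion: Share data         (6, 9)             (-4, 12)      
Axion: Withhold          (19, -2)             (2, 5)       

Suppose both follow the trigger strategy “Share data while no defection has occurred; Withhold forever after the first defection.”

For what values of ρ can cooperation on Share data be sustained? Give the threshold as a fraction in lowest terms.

Axion's threshold: (19−6)/(19−2) = 13/17.
Biotek's threshold: (12−9)/(12−5) = 3/7.
13/17 > 3/7, so Axion binds and ρ* = 13/17.

13/17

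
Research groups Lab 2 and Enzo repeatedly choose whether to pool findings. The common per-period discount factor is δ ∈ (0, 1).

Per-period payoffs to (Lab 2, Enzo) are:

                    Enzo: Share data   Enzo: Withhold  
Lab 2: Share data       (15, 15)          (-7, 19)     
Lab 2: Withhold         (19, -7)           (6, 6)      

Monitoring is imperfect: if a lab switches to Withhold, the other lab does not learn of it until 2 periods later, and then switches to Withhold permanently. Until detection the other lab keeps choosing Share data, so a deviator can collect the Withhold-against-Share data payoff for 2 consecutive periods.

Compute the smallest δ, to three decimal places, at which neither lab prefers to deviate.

0.555

Deviating for the 2 undetected periods gains 19−15 = 4 per period over cooperation, then loses 15−6 = 9 per period forever once punishment starts.
Gain: 4(1 + δ + … + δ^1); loss: 9·δ^2/(1−δ).
No profitable deviation ⇔ 4(1−δ^2) ≤ 9·δ^2, i.e. δ^2 ≥ 4/(4+9) = 4/13.
Hence δ ≥ (4/13)^(1/2) ≈ 0.555.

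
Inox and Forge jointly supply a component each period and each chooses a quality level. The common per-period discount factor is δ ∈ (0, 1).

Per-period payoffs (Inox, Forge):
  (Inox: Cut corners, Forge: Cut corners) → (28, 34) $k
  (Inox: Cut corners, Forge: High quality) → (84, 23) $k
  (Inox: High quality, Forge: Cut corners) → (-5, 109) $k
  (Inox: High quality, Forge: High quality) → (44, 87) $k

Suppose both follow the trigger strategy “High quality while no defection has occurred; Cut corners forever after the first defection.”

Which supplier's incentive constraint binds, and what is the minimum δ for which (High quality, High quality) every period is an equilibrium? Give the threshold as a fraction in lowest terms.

Inox: cooperation gives 44 each period; deviation gives 84 once then 28 forever.
  44/(1−δ) ≥ 84 + 28δ/(1−δ) ⇒ δ ≥ 40/56 = 5/7.
Forge: cooperation gives 87 each period; deviation gives 109 once then 34 forever.
  δ ≥ 22/75.
Both must hold, so the binding constraint is Inox's: δ ≥ 5/7.

Inox; δ ≥ 5/7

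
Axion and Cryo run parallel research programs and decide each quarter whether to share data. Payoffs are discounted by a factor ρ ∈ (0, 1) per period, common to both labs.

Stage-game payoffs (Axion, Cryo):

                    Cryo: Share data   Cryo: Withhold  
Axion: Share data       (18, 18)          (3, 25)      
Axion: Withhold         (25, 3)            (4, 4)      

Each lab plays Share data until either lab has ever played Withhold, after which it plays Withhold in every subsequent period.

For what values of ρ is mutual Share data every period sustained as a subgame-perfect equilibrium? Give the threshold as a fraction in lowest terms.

1/3

18/(1−ρ) ≥ 25 + 4ρ/(1−ρ)
18 ≥ 25 − 21ρ
ρ ≥ 7/21 = 1/3.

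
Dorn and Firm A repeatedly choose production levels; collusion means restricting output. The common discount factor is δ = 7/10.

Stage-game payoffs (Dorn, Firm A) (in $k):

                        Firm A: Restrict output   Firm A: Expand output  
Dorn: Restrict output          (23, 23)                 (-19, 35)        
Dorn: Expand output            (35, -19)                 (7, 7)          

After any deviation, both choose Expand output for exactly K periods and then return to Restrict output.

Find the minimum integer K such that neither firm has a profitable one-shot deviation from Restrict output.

2

No profitable deviation requires (23−7)(δ+…+δ^K) ≥ 35−23, i.e. δ+…+δ^K ≥ 3/4 ≈ 0.7500.
With δ = 7/10, the partial sums are K=1: 0.7000, K=2: 1.1900.
K = 2 is the first length at which the sum reaches 0.7500.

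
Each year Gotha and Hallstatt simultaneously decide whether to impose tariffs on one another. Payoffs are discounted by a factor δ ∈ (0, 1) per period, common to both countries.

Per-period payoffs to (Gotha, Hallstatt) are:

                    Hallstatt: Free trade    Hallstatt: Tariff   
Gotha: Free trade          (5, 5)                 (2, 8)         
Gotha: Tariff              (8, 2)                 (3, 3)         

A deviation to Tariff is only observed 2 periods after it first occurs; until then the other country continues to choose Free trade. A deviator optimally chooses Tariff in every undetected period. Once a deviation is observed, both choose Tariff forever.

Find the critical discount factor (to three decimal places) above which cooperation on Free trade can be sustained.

A deviator earns 8 for 2 periods, then 3 forever; cooperating earns 5 forever. Multiplying the IC by (1−δ):
5 ≥ 8(1−δ^2) + 3δ^2, so 5·δ^2 ≥ 3 and δ^2 ≥ 3/5.
δ ≥ (3/5)^(1/2) ≈ 0.775.

0.775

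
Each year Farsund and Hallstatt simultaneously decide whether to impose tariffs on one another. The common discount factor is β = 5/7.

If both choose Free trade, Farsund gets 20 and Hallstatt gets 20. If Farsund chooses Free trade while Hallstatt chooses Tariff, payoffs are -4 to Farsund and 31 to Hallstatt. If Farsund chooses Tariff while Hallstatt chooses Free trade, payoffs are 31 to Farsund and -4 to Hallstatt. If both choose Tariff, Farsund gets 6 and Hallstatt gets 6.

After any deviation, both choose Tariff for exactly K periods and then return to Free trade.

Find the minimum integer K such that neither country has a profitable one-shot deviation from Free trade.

2

IC: β(1−β^K)/(1−β) ≥ (31−20)/(20−6) = 11/14.
With β = 5/7: need 1 − β^K ≥ 11/14·(1−5/7)/(5/7), i.e. β^K ≤ 0.6857.
Since (5/7)^1 = 0.7143 and (5/7)^2 = 0.5102, the smallest such K is 2.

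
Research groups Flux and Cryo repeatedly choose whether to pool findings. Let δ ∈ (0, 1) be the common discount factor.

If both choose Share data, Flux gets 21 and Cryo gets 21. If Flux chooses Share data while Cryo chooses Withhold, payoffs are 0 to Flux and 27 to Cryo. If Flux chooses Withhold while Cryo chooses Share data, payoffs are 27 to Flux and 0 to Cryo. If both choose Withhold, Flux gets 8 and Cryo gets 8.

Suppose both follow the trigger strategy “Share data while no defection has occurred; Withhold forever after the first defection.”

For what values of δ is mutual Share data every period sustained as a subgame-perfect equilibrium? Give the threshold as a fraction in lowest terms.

6/19

Under grim trigger the critical discount factor is (T−C)/(T−P) with T = 27, C = 21, P = 8.
δ* = (27−21)/(27−8) = 6/19.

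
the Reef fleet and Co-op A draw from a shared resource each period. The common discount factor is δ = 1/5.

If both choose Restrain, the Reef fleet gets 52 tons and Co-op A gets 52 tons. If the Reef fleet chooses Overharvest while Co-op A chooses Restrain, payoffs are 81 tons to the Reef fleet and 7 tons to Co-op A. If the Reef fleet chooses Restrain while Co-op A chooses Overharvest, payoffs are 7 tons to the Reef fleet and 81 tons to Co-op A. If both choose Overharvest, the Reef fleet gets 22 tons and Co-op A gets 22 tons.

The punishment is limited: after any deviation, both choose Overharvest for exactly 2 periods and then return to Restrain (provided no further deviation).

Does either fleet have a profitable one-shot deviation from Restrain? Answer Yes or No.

Yes

A one-shot deviation gives 81 now, then 22 for 2 periods, then back to 52.
Gain from deviating: (81−52) today; loss: (52−22) in each of the next 2 periods.
No-deviation condition: (52−22)(δ+…+δ^2) ≥ 81−52, i.e. δ+…+δ^2 ≥ 29/30.
At δ = 1/5: δ+…+δ^2 = 0.2400 < 0.9667.
So cooperation is not sustainable.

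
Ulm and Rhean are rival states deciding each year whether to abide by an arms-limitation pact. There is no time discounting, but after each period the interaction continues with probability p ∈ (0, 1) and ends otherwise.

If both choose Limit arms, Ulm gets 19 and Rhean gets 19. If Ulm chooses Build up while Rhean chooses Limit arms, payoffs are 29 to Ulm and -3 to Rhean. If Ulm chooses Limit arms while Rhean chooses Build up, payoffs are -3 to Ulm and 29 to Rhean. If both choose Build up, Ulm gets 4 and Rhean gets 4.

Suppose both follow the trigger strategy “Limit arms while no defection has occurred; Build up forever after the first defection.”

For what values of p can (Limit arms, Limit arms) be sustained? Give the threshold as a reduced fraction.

Expected cooperation value is 19 + p·19 + p²·19 + … = 19/(1−p); deviation gives 29 + p·4/(1−p).
19 ≥ 29(1−p) + 4p ⇒ 25p ≥ 10 ⇒ p ≥ 10/25 = 2/5.

2/5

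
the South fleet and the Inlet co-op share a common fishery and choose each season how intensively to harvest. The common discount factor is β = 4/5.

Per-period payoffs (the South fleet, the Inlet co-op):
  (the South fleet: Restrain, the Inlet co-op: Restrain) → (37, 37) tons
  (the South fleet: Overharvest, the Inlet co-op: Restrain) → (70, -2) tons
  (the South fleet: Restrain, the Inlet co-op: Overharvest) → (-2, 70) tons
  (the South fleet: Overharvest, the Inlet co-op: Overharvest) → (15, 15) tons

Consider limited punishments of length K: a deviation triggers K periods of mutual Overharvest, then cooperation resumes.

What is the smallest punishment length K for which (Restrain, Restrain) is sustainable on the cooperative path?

3

IC: β(1−β^K)/(1−β) ≥ (70−37)/(37−15) = 3/2.
With β = 4/5: need 1 − β^K ≥ 3/2·(1−4/5)/(4/5), i.e. β^K ≤ 0.6250.
Since (4/5)^2 = 0.6400 and (4/5)^3 = 0.5120, the smallest such K is 3.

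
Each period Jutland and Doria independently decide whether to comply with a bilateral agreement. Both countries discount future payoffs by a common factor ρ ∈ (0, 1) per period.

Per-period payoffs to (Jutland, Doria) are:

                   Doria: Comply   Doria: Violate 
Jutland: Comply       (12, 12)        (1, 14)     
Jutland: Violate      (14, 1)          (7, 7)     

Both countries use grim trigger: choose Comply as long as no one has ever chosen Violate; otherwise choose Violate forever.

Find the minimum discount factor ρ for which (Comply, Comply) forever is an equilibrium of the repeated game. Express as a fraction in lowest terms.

2/7

Under grim trigger the critical discount factor is (T−C)/(T−P) with T = 14, C = 12, P = 7.
ρ* = (14−12)/(14−7) = 2/7.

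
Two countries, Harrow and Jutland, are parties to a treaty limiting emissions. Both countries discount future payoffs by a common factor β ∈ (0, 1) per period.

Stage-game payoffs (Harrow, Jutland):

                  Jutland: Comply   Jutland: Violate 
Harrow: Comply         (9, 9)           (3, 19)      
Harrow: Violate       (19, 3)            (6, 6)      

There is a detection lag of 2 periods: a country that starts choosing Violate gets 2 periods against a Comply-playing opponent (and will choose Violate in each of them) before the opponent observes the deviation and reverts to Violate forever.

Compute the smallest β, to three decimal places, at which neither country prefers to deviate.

The best deviation is to choose Violate for all 2 undetected periods, earning 19 each, then 6 forever once detected.
Deviation value: 19(1−β^2)/(1−β) + 6β^2/(1−β); cooperation value: 9/(1−β).
IC: 9 ≥ 19(1−β^2) + 6β^2 = 19 − 13β^2.
So β^2 ≥ 10/13, giving β ≥ (10/13)^(1/2) ≈ 0.877.

0.877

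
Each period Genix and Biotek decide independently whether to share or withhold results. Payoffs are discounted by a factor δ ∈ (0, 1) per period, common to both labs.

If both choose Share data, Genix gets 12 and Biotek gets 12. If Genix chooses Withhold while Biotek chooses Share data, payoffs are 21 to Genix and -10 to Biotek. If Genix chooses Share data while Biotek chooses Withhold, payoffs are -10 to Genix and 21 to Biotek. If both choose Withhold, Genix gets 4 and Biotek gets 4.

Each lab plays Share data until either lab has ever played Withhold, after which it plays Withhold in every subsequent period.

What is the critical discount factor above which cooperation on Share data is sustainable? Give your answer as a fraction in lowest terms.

Under grim trigger the critical discount factor is (T−C)/(T−P) with T = 21, C = 12, P = 4.
δ* = (21−12)/(21−4) = 9/17.

9/17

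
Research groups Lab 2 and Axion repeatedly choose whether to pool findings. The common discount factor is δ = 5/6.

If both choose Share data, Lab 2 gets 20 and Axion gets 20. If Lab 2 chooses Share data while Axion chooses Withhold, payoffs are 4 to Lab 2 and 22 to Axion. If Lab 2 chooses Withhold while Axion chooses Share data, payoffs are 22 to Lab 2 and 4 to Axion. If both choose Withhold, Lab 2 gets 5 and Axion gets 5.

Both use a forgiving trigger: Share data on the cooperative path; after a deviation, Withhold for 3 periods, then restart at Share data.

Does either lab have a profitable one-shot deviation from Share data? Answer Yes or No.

Comparing payoff streams over the 4 periods until play realigns: cooperate → 20(1+δ+…+δ^3); deviate → 22 + 5(δ+…+δ^3).
Cooperation is sustained iff (20−5)(δ+…+δ^3) ≥ 22−20.
δ+…+δ^3 = 5/6·(1−(5/6)^3)/(1−5/6) = 2.1065, and (22−20)/(20−5) = 0.1333.
2.1065 ≥ 0.1333, so cooperation is sustainable.

No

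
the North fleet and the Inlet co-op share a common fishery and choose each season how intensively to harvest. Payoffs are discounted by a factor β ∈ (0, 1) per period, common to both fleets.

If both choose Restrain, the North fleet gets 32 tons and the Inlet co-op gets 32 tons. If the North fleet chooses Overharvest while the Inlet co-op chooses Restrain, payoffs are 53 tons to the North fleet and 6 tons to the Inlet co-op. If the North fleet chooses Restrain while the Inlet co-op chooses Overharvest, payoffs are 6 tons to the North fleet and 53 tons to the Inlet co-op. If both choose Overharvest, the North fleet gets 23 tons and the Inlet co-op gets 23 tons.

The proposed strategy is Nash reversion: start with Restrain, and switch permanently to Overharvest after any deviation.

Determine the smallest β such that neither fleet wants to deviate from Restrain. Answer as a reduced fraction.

7/10

Under grim trigger the critical discount factor is (T−C)/(T−P) with T = 53, C = 32, P = 23.
β* = (53−32)/(53−23) = 21/30 = 7/10.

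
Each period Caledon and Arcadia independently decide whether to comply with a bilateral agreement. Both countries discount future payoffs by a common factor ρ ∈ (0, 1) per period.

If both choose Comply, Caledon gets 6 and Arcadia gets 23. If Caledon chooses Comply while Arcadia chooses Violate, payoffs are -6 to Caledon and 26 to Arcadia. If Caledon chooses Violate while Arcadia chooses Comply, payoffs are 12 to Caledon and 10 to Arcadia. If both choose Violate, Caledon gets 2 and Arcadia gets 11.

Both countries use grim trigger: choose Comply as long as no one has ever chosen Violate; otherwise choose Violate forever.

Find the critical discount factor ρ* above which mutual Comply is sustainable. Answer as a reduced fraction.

3/5

For Caledon: deviation gain 12−6 = 6, per-period punishment loss 6−2 = 4. IC gives ρ ≥ 6/10 = 3/5.
For Arcadia: gain 3, loss 12 per period, so ρ ≥ 3/15 = 1/5.
The tighter constraint is Caledon's, so cooperation needs ρ ≥ 3/5.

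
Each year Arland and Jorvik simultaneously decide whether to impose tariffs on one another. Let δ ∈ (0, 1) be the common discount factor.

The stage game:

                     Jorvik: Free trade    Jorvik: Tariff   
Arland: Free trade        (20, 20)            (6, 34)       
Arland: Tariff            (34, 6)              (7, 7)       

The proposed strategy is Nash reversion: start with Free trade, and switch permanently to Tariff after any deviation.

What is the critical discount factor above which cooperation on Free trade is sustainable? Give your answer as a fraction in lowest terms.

14/27

Cooperation forever yields 20 each period: 20/(1−δ).
Deviating yields 34 once, then 7 forever: 34 + 7δ/(1−δ).
No profitable deviation requires 20/(1−δ) ≥ 34 + 7δ/(1−δ).
Multiplying by (1−δ): 20 ≥ 34(1−δ) + 7δ = 34 − 27δ.
So 27δ ≥ 14, i.e. δ ≥ 14/27.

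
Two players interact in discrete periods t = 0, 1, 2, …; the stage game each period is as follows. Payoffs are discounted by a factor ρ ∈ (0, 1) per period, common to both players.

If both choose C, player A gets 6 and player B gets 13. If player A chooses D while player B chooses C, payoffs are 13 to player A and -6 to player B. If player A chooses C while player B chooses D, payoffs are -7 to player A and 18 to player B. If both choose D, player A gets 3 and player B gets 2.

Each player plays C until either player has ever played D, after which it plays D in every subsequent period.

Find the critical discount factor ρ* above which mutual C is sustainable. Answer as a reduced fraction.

7/10

player A: cooperation gives 6 each period; deviation gives 13 once then 3 forever.
  6/(1−ρ) ≥ 13 + 3ρ/(1−ρ) ⇒ ρ ≥ 7/10.
player B: cooperation gives 13 each period; deviation gives 18 once then 2 forever.
  ρ ≥ 5/16.
Both must hold, so the binding constraint is player A's: ρ ≥ 7/10.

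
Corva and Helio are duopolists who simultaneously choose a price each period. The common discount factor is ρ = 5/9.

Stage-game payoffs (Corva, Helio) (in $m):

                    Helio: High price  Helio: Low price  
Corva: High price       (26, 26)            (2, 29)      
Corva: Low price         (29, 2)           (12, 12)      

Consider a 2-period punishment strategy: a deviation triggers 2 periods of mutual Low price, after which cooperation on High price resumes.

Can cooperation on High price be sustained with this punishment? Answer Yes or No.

A one-shot deviation gives 29 now, then 12 for 2 periods, then back to 26.
Gain from deviating: (29−26) today; loss: (26−12) in each of the next 2 periods.
No-deviation condition: (26−12)(ρ+…+ρ^2) ≥ 29−26, i.e. ρ+…+ρ^2 ≥ 3/14.
At ρ = 5/9: ρ+…+ρ^2 = 0.8642 ≥ 0.2143.
So cooperation is sustainable.

Yes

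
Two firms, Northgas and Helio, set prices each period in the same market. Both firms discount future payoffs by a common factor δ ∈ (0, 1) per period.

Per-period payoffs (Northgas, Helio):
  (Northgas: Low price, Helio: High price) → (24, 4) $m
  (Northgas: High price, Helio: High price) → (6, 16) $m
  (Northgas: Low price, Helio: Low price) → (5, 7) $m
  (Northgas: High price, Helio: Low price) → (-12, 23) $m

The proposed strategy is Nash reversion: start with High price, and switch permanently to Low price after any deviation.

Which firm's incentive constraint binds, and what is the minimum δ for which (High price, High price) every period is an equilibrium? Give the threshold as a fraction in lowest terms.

Northgas; δ ≥ 18/19

Northgas's threshold: (24−6)/(24−5) = 18/19.
Helio's threshold: (23−16)/(23−7) = 7/16.
18/19 > 7/16, so Northgas binds and δ* = 18/19.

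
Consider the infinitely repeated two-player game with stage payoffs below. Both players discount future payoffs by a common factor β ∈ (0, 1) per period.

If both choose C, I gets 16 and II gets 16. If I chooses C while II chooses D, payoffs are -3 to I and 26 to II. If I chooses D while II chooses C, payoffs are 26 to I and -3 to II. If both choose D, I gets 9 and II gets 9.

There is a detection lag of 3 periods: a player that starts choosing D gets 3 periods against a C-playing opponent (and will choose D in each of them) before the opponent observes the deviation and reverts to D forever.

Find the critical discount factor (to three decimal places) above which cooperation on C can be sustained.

0.838

A deviator earns 26 for 3 periods, then 9 forever; cooperating earns 16 forever. Multiplying the IC by (1−β):
16 ≥ 26(1−β^3) + 9β^3, so 17·β^3 ≥ 10 and β^3 ≥ 10/17.
β ≥ (10/17)^(1/3) ≈ 0.838.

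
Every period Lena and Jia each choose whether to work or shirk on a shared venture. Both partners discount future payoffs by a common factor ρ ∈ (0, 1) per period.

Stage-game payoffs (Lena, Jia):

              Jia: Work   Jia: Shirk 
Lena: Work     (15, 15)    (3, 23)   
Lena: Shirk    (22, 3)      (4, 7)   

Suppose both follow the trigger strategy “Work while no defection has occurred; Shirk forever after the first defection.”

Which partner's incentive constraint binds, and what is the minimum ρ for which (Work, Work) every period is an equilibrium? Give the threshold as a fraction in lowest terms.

Lena: cooperation gives 15 each period; deviation gives 22 once then 4 forever.
  15/(1−ρ) ≥ 22 + 4ρ/(1−ρ) ⇒ ρ ≥ 7/18.
Jia: cooperation gives 15 each period; deviation gives 23 once then 7 forever.
  ρ ≥ 8/16 = 1/2.
Both must hold, so the binding constraint is Jia's: ρ ≥ 1/2.

Jia; ρ ≥ 1/2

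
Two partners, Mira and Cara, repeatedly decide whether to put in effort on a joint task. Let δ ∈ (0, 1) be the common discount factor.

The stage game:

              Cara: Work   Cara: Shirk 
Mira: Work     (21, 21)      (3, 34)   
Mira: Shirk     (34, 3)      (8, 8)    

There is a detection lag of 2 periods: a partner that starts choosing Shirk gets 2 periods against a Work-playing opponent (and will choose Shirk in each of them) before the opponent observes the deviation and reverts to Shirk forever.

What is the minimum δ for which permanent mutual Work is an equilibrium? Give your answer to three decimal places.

The best deviation is to choose Shirk for all 2 undetected periods, earning 34 each, then 8 forever once detected.
Deviation value: 34(1−δ^2)/(1−δ) + 8δ^2/(1−δ); cooperation value: 21/(1−δ).
IC: 21 ≥ 34(1−δ^2) + 8δ^2 = 34 − 26δ^2.
So δ^2 ≥ 13/26 = 1/2, giving δ ≥ (1/2)^(1/2) ≈ 0.707.

0.707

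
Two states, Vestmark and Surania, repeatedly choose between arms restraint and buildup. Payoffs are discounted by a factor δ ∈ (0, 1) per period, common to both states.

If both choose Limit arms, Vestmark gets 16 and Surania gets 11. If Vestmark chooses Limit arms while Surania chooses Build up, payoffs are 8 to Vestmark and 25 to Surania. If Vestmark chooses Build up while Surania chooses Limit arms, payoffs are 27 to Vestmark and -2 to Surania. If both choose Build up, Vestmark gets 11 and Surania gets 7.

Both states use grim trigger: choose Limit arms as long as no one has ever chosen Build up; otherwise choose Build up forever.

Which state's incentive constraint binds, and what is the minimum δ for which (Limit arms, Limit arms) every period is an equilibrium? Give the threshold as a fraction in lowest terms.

Surania; δ ≥ 7/9

Vestmark: cooperation gives 16 each period; deviation gives 27 once then 11 forever.
  16/(1−δ) ≥ 27 + 11δ/(1−δ) ⇒ δ ≥ 11/16.
Surania: cooperation gives 11 each period; deviation gives 25 once then 7 forever.
  δ ≥ 14/18 = 7/9.
Both must hold, so the binding constraint is Surania's: δ ≥ 7/9.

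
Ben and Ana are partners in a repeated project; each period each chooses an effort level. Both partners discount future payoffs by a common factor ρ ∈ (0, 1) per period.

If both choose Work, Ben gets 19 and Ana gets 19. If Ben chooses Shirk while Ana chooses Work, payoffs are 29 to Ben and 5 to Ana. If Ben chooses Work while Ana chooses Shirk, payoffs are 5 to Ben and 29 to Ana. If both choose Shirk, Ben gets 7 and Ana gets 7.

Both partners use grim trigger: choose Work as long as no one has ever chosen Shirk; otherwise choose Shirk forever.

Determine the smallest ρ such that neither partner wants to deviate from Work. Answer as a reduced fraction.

5/11

19/(1−ρ) ≥ 29 + 7ρ/(1−ρ)
19 ≥ 29 − 22ρ
ρ ≥ 10/22 = 5/11.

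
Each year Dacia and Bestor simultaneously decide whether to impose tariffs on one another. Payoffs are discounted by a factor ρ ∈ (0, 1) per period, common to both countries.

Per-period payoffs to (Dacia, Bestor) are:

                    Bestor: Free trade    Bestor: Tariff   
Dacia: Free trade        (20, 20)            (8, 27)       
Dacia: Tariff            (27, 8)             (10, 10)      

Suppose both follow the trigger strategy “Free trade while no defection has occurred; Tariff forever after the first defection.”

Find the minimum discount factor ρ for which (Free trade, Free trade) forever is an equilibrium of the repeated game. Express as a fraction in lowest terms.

20/(1−ρ) ≥ 27 + 10ρ/(1−ρ)
20 ≥ 27 − 17ρ
ρ ≥ 7/17.

7/17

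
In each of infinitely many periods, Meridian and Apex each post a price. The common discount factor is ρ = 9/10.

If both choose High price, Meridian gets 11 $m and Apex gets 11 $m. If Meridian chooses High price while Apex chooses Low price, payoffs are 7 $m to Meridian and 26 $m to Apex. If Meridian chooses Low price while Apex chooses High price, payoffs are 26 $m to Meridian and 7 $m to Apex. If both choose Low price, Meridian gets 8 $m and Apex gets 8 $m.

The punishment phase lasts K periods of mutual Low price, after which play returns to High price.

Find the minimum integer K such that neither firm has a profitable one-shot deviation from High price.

8

IC: ρ(1−ρ^K)/(1−ρ) ≥ (26−11)/(11−8) = 5.
With ρ = 9/10: need 1 − ρ^K ≥ 5·(1−9/10)/(9/10), i.e. ρ^K ≤ 0.4444.
Since (9/10)^7 = 0.4783 and (9/10)^8 = 0.4305, the smallest such K is 8.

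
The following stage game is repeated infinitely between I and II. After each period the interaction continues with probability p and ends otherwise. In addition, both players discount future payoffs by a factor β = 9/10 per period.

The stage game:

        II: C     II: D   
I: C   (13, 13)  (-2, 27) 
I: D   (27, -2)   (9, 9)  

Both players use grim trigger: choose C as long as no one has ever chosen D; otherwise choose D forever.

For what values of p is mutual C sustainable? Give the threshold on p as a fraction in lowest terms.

Expected continuation weight on next period's payoff is β·p = 9/10·p, which plays the role of the discount factor.
Cooperation requires 9/10·p ≥ (27−13)/(27−9) = 7/9, hence p ≥ 70/81.

70/81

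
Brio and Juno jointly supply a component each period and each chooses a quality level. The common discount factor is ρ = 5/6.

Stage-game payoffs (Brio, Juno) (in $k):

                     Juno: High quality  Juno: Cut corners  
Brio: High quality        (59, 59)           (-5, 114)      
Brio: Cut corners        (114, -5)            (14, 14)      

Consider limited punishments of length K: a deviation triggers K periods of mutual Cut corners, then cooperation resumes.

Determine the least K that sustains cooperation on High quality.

No profitable deviation requires (59−14)(ρ+…+ρ^K) ≥ 114−59, i.e. ρ+…+ρ^K ≥ 11/9 ≈ 1.2222.
With ρ = 5/6, the partial sums are K=1: 0.8333, K=2: 1.5278.
K = 2 is the first length at which the sum reaches 1.2222.

2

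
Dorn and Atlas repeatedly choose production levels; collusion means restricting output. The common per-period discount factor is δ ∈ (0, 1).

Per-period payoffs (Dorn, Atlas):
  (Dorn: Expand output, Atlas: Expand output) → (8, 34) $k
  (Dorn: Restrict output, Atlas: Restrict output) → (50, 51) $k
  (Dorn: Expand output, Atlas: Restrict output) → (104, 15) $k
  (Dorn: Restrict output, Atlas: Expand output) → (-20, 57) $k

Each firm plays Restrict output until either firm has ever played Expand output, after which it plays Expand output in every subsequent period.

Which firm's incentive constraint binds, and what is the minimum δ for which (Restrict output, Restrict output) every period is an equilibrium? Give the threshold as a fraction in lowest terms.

Dorn: cooperation gives 50 each period; deviation gives 104 once then 8 forever.
  50/(1−δ) ≥ 104 + 8δ/(1−δ) ⇒ δ ≥ 54/96 = 9/16.
Atlas: cooperation gives 51 each period; deviation gives 57 once then 34 forever.
  δ ≥ 6/23.
Both must hold, so the binding constraint is Dorn's: δ ≥ 9/16.

Dorn; δ ≥ 9/16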